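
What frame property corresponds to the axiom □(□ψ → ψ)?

shift-reflexivity: ∀x ∀y (Rxy → Ryy)

Suppose □(□ψ→ψ) is valid. Take Rxy and set V(ψ)={w : Ryw}. Then at y, □ψ holds; since □(□ψ→ψ) at x, □ψ→ψ at y, so ψ at y, i.e. Ryy.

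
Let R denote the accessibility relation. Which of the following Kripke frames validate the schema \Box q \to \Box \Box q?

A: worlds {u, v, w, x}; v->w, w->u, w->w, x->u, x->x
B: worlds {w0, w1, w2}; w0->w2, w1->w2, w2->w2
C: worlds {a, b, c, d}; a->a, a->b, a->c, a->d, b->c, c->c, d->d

B, C

Frame correspondent (Sahlqvist): \forall x \forall y \forall z (Rxy \wedge Ryz \to Rxz) — i.e. transitivity.
A: fails — Rvw and Rwu but not Rvu.
B: ✓.
C: ✓.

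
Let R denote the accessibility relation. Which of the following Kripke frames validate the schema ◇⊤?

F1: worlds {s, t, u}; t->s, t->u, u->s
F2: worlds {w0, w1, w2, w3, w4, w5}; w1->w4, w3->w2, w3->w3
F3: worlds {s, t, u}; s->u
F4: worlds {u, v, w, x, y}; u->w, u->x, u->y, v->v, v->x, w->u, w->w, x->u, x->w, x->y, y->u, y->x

F4

Frame correspondent (Sahlqvist): ∀x ∃y Rxy — i.e. seriality.
F1: fails — world s has no successor.
F2: fails — world w0 has no successor.
F3: fails — world t has no successor.
F4: satisfies the condition.
Valid on: F4.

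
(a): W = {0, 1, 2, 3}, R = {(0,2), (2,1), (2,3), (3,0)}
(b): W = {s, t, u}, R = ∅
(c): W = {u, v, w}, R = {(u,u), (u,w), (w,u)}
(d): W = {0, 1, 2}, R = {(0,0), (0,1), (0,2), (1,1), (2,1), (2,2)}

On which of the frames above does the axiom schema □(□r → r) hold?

(b), (d)

This is the axiom for shift-reflexivity; its first-order frame correspondent is ∀x ∀y (Rxy → Ryy).
(a): fails — R23 but not R33.
(b): condition met.
(c): fails — Ruw but not Rww.
(d): condition met.
Valid on: (b), (d).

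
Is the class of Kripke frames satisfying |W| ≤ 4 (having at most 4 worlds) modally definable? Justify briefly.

No

Modal frame validity is preserved under disjoint unions.
Any modal formula valid on each of 5 disjoint one-world frames is valid on their disjoint union (validity is preserved under disjoint unions). Each one-world frame has |W|=1≤4, but the union has |W|=5.
So no modal formula (or set of formulas) defines exactly the |W|≤4 frames.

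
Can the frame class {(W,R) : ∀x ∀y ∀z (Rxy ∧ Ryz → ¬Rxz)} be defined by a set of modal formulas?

Not definable by any modal formula

Any modally definable frame class is closed under surjective bounded morphisms.
The 7-cycle (worlds w0,w1,w2,w3,w4,w5,w6 with w0→w1→w2→w3→w4→w5→w6→w0) is intransitive. Mapping every world to a single reflexive point • is a surjective bounded morphism; the reflexive point is not intransitive (R••∧R•• but R••).
So the class is not modally definable.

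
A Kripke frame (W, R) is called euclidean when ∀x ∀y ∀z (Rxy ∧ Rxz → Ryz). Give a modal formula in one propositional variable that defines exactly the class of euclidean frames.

The condition is the Euclidean property. The 5 schema ◇s → □◇s defines it.
Suppose ◇s→□◇s is valid. Take Rxy, Rxz and set V(s)={y}. Then ◇s at x, so □◇s at x, so ◇s at z, so some w with Rzw has s; w=y, i.e. Rzy. By symmetry of the argument, Ryz.

◇s → □◇s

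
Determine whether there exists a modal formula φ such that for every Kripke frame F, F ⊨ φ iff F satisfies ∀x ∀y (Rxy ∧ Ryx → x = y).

If a class were modally definable it would be closed under surjective bounded morphisms (Goldblatt–Thomason).
The 6-cycle (worlds w0,w1,w2,w3,w4,w5 with w0→w1→w2→w3→w4→w5→w0) is antisymmetric. Sending even-indexed worlds to s and odd-indexed worlds to t is a surjective bounded morphism onto the two-world frame with s↔t, which is not antisymmetric.
Hence antisymmetry is not modally definable.

Not definable by any modal formula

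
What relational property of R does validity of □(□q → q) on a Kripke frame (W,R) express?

shift-reflexivity: ∀x ∀y (Rxy → Ryy)

This schema is the T□ axiom.
It corresponds to shift-reflexivity: ∀x ∀y (Rxy → Ryy).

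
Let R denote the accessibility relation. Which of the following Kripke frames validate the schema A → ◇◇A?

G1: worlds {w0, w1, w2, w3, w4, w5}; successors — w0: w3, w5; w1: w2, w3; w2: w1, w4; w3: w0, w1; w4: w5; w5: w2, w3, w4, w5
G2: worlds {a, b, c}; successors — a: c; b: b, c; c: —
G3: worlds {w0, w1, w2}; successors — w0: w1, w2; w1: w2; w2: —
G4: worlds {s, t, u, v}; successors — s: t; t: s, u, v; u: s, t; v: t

Frame correspondent (Sahlqvist): ∀x ∃w (x = w ∧ xR²w) — i.e. a generalized confluence (Geach) condition.
G1: satisfies the condition.
G2: fails — at a but no w with a=w and aR²w.
G3: fails — at w0 but no w with w0=w and w0R²w.
G4: satisfies the condition.

G1, G4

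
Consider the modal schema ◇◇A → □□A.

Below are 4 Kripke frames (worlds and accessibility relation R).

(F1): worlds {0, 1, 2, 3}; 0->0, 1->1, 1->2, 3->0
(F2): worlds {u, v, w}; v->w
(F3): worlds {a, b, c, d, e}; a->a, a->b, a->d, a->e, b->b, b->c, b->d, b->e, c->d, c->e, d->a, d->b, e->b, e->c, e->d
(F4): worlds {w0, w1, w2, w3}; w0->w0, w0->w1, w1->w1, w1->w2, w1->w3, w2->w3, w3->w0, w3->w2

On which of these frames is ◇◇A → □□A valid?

This is the axiom for a generalized confluence (Geach) condition; its first-order frame correspondent is ∀x ∀y ∀z ((xR²y ∧ xR²z) → ∃w (y = w ∧ z = w)).
(F1): fails — 1R²1, 1R²2 but 1 ≠ 2.
(F2): ✓.
(F3): fails — aR²a, aR²b but a ≠ b.
(F4): fails — w0R²w0, w0R²w1 but w0 ≠ w1.

(F2)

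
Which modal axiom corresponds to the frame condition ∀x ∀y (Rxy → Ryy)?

A defining formula is □(□r → r) (the T□ axiom).
Suppose □(□r→r) is valid. Take Rxy and set V(r)={w : Ryw}. Then at y, □r holds; since □(□r→r) at x, □r→r at y, so r at y, i.e. Ryy.

□(□r → r)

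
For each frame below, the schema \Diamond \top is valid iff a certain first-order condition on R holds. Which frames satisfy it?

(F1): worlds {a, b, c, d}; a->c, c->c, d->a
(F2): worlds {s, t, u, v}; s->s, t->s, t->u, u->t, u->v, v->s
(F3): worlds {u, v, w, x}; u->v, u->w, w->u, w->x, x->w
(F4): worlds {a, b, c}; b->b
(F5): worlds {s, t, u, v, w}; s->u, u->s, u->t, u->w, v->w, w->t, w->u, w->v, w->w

The schema corresponds to seriality: \forall x \exists y Rxy.
(F1): fails — world b has no successor.
(F2): satisfies the condition.
(F3): fails — world v has no successor.
(F4): fails — world a has no successor.
(F5): fails — world t has no successor.
Valid on: (F2).

(F2)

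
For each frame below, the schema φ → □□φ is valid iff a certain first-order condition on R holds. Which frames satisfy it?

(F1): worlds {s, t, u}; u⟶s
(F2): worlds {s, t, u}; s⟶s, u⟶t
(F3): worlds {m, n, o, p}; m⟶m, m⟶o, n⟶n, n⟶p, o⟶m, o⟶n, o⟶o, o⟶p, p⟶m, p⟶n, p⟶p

(F1), (F2)

This is the axiom for a generalized confluence (Geach) condition; its first-order frame correspondent is ∀x ∀z (xR²z → ∃w (x = w ∧ z = w)).
(F1): holds.
(F2): holds.
(F3): fails — mR²n but m ≠ n.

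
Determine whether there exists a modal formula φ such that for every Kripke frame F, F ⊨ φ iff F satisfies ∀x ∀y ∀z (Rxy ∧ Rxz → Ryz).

Yes: it is the Euclidean property, defined by the 5 schema ◇r → □◇r.
Suppose ◇r→□◇r is valid. Take Rxy, Rxz and set V(r)={y}. Then ◇r at x, so □◇r at x, so ◇r at z, so some w with Rzw has r; w=y, i.e. Rzy. By symmetry of the argument, Ryz.

Yes, by ◇r → □◇r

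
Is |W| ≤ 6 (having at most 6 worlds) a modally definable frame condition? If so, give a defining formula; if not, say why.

Any modally definable frame class is closed under disjoint unions.
Any modal formula valid on each of 7 disjoint one-world frames is valid on their disjoint union (validity is preserved under disjoint unions). Each one-world frame has |W|=1≤6, but the union has |W|=7.
So the class is not modally definable.

No — not modally definable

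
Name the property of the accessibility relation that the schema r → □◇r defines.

Symmetry

Suppose r→□◇r is valid. Take Rxy and set V(r)={x}. Then r at x, so □◇r at x, so ◇r at y, so some z with Ryz has r; z=x, i.e. Ryx.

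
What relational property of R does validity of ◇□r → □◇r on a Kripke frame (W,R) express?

Suppose ◇□r→□◇r is valid. Take Rxy, Rxz and set V(r)={w : Ryw}. Then □r at y so ◇□r at x, so □◇r at x, so ◇r at z, giving w with Rzw and Ryw.
The converse is a direct semantic check.
Frame condition: ∀x ∀y ∀z (Rxy ∧ Rxz → ∃w (Ryw ∧ Rzw)).

convergence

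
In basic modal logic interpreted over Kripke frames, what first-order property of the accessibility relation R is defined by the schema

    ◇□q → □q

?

Equivalently (dual form): ◇q → □◇q.
Suppose ◇q→□◇q is valid. Take Rxy, Rxz and set V(q)={y}. Then ◇q at x, so □◇q at x, so ◇q at z, so some w with Rzw has q; w=y, i.e. Rzy. By symmetry of the argument, Ryz.
Conversely, on a frame with the Euclidean property the schema holds at every world under every valuation.
So the correspondent is the Euclidean property.

The Euclidean property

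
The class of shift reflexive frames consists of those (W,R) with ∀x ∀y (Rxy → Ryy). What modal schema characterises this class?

□(□ψ → ψ)

This is shift-reflexivity; the standard corresponding axiom is T□: □(□ψ → ψ).
Suppose □(□ψ→ψ) is valid. Take Rxy and set V(ψ)={w : Ryw}. Then at y, □ψ holds; since □(□ψ→ψ) at x, □ψ→ψ at y, so ψ at y, i.e. Ryy.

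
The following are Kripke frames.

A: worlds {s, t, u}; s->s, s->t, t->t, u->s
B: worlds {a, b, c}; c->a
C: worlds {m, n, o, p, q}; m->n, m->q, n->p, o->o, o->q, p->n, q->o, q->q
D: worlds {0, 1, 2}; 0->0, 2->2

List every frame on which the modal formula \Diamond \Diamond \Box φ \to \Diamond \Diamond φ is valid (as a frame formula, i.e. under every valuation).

A, B, D

The schema corresponds to a generalized confluence (Geach) condition: \forall x \forall y (x R^2 y \to \exists w (yRw \wedge x R^2 w)).
A: satisfies the condition.
B: satisfies the condition.
C: fails — mR²p but no w with pRw and mR²w.
D: satisfies the condition.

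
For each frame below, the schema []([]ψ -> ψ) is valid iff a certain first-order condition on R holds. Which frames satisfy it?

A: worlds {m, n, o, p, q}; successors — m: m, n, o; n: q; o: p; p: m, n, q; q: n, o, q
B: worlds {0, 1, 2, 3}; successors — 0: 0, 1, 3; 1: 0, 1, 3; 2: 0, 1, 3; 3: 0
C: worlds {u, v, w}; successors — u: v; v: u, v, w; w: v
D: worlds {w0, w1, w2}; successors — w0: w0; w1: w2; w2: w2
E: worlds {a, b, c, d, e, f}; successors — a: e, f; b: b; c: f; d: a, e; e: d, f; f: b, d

D

This is the axiom for shift-reflexivity; its first-order frame correspondent is forall x forall y (Rxy -> Ryy).
A: fails — Rop but not Rpp.
B: fails — R23 but not R33.
C: fails — Rvw but not Rww.
D: holds.
E: fails — Rcf but not Rff.
Valid on: D.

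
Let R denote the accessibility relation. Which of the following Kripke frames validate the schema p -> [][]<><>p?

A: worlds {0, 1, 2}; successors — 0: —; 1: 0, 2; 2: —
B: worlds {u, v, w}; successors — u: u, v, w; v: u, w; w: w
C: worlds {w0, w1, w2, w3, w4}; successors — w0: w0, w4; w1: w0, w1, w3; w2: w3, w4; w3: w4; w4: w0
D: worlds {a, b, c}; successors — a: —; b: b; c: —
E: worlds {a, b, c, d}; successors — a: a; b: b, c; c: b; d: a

Frame correspondent (Sahlqvist): forall x forall z (x R^2 z -> exists w (x = w & z R^2 w)) — i.e. a generalized confluence (Geach) condition.
A: satisfies the condition.
B: fails — uR²w but no t with u=t and wR²t.
C: fails — w1R²w0 but no w with w1=w and w0R²w.
D: satisfies the condition.
E: fails — dR²a but no w with d=w and aR²w.

A, D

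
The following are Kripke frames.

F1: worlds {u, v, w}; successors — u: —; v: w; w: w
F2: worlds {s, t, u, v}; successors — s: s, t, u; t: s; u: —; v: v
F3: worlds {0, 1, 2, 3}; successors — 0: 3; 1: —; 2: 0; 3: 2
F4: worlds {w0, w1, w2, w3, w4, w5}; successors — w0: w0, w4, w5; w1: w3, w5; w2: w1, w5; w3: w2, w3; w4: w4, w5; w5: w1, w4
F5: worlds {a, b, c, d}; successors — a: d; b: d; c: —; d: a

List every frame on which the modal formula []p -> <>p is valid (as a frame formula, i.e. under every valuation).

This is the axiom for seriality; its first-order frame correspondent is forall x exists y Rxy.
F1: fails — world u has no successor.
F2: fails — world u has no successor.
F3: fails — world 1 has no successor.
F4: satisfies the condition.
F5: fails — world c has no successor.
Valid on: F4.

F4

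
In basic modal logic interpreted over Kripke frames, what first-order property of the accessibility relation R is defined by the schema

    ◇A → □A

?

This schema is the CD axiom.
It corresponds to partial functionality: ∀x ∀y ∀z (Rxy ∧ Rxz → y = z).

Partial functionality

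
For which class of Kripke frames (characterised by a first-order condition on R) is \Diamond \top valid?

seriality

◇⊤ holds at w iff w has a successor, so frame-validity of ◇⊤ is exactly seriality. Equivalently via □p → ◇p:
Suppose □p→◇p is valid. At any x set V(p)=W. Then □p at x, so ◇p at x, so x has a successor.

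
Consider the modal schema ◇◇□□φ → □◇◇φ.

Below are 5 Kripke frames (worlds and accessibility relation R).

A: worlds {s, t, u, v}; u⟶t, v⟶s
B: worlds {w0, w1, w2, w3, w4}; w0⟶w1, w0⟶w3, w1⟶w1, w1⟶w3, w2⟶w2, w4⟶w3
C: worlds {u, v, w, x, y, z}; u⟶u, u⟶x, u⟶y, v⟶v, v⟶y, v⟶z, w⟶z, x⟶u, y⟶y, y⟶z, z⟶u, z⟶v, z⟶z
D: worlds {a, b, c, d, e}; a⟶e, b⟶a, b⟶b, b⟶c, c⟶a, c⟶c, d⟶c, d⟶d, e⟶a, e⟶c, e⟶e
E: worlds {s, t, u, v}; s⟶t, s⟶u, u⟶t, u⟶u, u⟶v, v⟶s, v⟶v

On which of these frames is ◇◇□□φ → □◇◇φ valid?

A, C, D

This is the axiom for a generalized confluence (Geach) condition; its first-order frame correspondent is ∀x ∀y ∀z ((xR²y ∧ xRz) → ∃w (yR²w ∧ zR²w)).
A: satisfies the condition.
B: fails — w0R²w1, w0Rw3 but no w with w1R²w and w3R²w.
C: satisfies the condition.
D: satisfies the condition.
E: fails — sR²t, sRt but no w with tR²w and tR²w.
Valid on: A, C, D.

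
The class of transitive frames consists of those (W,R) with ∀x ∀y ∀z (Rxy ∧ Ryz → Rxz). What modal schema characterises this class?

The condition is transitivity. The 4 schema □r → □□r defines it.
Suppose □r→□□r is valid. Take Rxy, Ryz and set V(r)={w : Rxw}. Then □r at x, so □□r at x, so □r at y, so r at z, i.e. Rxz.

□r → □□r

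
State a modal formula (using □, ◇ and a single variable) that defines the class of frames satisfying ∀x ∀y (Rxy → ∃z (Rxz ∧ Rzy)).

A defining formula is □□q → □q (the C4 axiom).
Suppose □□q→□q is valid. Take Rxy and set V(q)={w : xR²w}. Then □□q at x, so □q at x, so q at y, i.e. ∃z(Rxz∧Rzy).

□□q → □q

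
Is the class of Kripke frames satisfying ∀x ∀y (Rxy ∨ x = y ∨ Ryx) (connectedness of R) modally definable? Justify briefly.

No

Modal frame validity is preserved under disjoint unions.
Take 2 disjoint single-world reflexive frames: each is trivially connected, but their disjoint union has 2 worlds with no edge between distinct components, so it is not connected.
So the class is not modally definable.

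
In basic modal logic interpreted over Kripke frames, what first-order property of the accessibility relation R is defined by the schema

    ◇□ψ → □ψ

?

the Euclidean property: ∀x ∀y ∀z (Rxy ∧ Rxz → Ryz)

Replacing ψ by ¬ψ and contraposing gives the equivalent schema ◇ψ → □◇ψ.
Suppose ◇ψ→□◇ψ is valid. Take Rxy, Rxz and set V(ψ)={y}. Then ◇ψ at x, so □◇ψ at x, so ◇ψ at z, so some w with Rzw has ψ; w=y, i.e. Rzy. By symmetry of the argument, Ryz.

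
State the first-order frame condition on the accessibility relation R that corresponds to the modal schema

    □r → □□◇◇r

∀x ∀z (xR²z → ∃w (xRw ∧ zR²w))

This is a Sahlqvist (Geach-type) schema ◇^0□^1r → □^2◇^2r.
Minimal-valuation argument: fix x; take any y with xR^0y and any z with xR^2z. Set V(r) to the set of worlds R-reachable from y in exactly 1 step. Then □^1r holds at y, so the antecedent holds at x; validity forces ◇^2r at z, giving a w with zR^2w and yR^1w.
First-order correspondent: ∀x ∀z (xR²z → ∃w (xRw ∧ zR²w)).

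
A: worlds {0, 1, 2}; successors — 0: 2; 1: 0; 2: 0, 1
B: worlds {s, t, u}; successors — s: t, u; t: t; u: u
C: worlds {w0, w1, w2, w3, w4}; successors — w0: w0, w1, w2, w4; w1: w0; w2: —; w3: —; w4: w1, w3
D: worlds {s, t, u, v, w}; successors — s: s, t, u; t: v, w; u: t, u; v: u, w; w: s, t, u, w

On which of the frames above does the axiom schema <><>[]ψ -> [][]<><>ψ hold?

D

Frame correspondent (Sahlqvist): forall x forall y forall z ((x R^2 y & x R^2 z) -> exists w (yRw & z R^2 w)) — i.e. a generalized confluence (Geach) condition.
A: fails — 0R²0, 0R²0 but no w with 0Rw and 0R²w.
B: fails — sR²t, sR²u but no w with tRw and uR²w.
C: fails — w0R²w0, w0R²w2 but no w with w0Rw and w2R²w.
D: condition met.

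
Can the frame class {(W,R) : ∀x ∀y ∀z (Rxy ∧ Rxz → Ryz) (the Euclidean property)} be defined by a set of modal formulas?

Yes — defined by ◇q → □◇q

Yes: it is the Euclidean property, defined by the 5 schema ◇q → □◇q.
Suppose ◇q→□◇q is valid. Take Rxy, Rxz and set V(q)={y}. Then ◇q at x, so □◇q at x, so ◇q at z, so some w with Rzw has q; w=y, i.e. Rzy. By symmetry of the argument, Ryz.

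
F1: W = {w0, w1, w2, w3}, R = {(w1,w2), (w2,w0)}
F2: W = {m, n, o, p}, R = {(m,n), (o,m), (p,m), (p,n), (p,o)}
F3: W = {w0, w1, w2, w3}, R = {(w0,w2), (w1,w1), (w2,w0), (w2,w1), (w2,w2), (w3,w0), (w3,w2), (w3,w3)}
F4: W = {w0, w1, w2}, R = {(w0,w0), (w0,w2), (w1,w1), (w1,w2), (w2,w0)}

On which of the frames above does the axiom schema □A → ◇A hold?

F3, F4

Frame correspondent (Sahlqvist): ∀x ∃y Rxy — i.e. seriality.
F1: fails — world w0 has no successor.
F2: fails — world n has no successor.
F3: condition met.
F4: condition met.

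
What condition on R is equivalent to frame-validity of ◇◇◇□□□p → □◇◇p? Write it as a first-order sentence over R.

This is a Sahlqvist (Geach-type) schema ◇^3□^3p → □^1◇^2p.
Minimal-valuation argument: fix x; take any y with xR^3y and any z with xR^1z. Set V(p) to the set of worlds R-reachable from y in exactly 3 steps. Then □^3p holds at y, so the antecedent holds at x; validity forces ◇^2p at z, giving a w with zR^2w and yR^3w.
First-order correspondent: ∀x ∀y ∀z ((xR³y ∧ xRz) → ∃w (yR³w ∧ zR²w)).

∀x ∀y ∀z ((xR³y ∧ xRz) → ∃w (yR³w ∧ zR²w))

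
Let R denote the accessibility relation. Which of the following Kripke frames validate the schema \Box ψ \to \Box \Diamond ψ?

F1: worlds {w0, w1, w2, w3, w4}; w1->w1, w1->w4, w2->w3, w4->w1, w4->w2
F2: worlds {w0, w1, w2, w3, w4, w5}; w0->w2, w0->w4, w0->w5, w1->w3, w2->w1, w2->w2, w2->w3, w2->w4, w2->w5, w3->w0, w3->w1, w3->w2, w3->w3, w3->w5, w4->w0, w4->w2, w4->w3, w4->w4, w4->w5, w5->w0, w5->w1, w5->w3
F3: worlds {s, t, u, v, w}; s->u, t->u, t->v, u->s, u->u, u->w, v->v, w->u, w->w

Frame correspondent (Sahlqvist): \forall x \forall z (xRz \to \exists w (xRw \wedge zRw)) — i.e. a generalized confluence (Geach) condition.
F1: fails — w2Rw3 but no w with w2Rw and w3Rw.
F2: fails — w0Rw5 but no w with w0Rw and w5Rw.
F3: holds.

F3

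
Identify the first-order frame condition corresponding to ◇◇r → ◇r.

Equivalently (dual form): □r → □□r.
Suppose □r→□□r is valid. Take Rxy, Ryz and set V(r)={w : Rxw}. Then □r at x, so □□r at x, so □r at y, so r at z, i.e. Rxz.
Conversely, on a frame with transitivity the schema holds at every world under every valuation.
So the correspondent is transitivity.

transitivity: ∀x ∀y ∀z (Rxy ∧ Ryz → Rxz)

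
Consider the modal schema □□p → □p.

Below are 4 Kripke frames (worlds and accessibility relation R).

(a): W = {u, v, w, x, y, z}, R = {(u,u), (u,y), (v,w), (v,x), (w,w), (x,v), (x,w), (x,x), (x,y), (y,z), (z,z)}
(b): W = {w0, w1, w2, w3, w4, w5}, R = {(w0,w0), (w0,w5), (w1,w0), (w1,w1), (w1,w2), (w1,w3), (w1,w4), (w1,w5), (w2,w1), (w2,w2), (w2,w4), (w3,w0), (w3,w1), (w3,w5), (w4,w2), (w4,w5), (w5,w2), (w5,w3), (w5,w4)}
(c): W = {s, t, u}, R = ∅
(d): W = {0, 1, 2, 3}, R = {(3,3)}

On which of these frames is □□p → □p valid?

(a), (c), (d)

The schema corresponds to density: ∀x ∀y (Rxy → ∃z (Rxz ∧ Rzy)).
(a): condition met.
(b): fails — Rw4w5 but no z with Rw4z and Rzw5.
(c): condition met.
(d): condition met.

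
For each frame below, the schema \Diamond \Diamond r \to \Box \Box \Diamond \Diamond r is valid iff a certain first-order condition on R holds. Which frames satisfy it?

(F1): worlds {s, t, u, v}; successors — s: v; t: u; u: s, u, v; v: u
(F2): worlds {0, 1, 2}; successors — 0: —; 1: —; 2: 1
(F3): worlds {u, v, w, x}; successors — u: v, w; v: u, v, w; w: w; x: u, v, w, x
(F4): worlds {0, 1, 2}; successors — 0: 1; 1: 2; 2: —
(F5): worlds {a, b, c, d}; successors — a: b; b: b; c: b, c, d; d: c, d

Frame correspondent (Sahlqvist): \forall x \forall y \forall z ((x R^2 y \wedge x R^2 z) \to \exists w (y = w \wedge z R^2 w)) — i.e. a generalized confluence (Geach) condition.
(F1): fails — tR²s, tR²s but no w with s=w and sR²w.
(F2): holds.
(F3): fails — uR²u, uR²w but no t with u=t and wR²t.
(F4): fails — 0R²2, 0R²2 but no w with 2=w and 2R²w.
(F5): fails — cR²c, cR²b but no w with c=w and bR²w.

(F2)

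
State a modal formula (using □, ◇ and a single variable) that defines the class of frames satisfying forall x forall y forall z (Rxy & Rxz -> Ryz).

◇s → □◇s

This is the Euclidean property; the standard corresponding axiom is 5: ◇s → □◇s.
Suppose ◇s→□◇s is valid. Take Rxy, Rxz and set V(s)={y}. Then ◇s at x, so □◇s at x, so ◇s at z, so some w with Rzw has s; w=y, i.e. Rzy. By symmetry of the argument, Ryz.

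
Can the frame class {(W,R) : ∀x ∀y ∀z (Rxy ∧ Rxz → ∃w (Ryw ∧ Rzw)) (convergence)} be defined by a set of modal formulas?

Definable; ◇□q → □◇q defines it

Yes: it is convergence, defined by the .2 schema ◇□q → □◇q.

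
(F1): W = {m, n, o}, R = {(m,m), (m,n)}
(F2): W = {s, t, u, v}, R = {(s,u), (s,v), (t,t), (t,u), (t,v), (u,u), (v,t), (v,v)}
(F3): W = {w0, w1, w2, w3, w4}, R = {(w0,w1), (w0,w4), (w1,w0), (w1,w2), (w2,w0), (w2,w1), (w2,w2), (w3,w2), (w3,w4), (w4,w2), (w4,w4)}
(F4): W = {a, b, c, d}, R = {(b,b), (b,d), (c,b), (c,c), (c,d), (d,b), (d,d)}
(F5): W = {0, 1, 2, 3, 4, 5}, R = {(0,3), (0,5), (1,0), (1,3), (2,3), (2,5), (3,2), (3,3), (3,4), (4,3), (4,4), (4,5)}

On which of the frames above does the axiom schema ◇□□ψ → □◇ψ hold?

(F3), (F4)

The schema corresponds to a generalized confluence (Geach) condition: ∀x ∀y ∀z ((xRy ∧ xRz) → ∃w (yR²w ∧ zRw)).
(F1): fails — mRm, mRn but no w with mR²w and nRw.
(F2): fails — sRu, sRv but no w with uR²w and vRw.
(F3): ✓.
(F4): ✓.
(F5): fails — 0R3, 0R5 but no w with 3R²w and 5Rw.
Valid on: (F3), (F4).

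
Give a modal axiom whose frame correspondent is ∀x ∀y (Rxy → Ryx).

p → □◇p

The condition is symmetry. The B schema p → □◇p defines it.
Suppose p→□◇p is valid. Take Rxy and set V(p)={x}. Then p at x, so □◇p at x, so ◇p at y, so some z with Ryz has p; z=x, i.e. Ryx.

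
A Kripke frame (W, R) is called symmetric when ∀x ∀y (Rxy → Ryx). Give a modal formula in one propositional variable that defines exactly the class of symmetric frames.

s → □◇s

This is symmetry; the standard corresponding axiom is B: s → □◇s.
Suppose s→□◇s is valid. Take Rxy and set V(s)={x}. Then s at x, so □◇s at x, so ◇s at y, so some z with Ryz has s; z=x, i.e. Ryx.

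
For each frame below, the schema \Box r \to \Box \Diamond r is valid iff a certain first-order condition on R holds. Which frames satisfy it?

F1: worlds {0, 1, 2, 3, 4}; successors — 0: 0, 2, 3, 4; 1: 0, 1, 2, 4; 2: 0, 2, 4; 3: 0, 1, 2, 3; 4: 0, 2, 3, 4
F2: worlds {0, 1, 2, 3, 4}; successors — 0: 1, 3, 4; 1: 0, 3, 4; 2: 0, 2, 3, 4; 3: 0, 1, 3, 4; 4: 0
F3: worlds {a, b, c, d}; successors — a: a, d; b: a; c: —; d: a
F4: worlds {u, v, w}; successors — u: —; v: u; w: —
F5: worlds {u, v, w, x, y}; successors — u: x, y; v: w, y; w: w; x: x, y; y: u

This is the axiom for a generalized confluence (Geach) condition; its first-order frame correspondent is \forall x \forall z (xRz \to \exists w (xRw \wedge zRw)).
F1: holds.
F2: fails — 0R4 but no w with 0Rw and 4Rw.
F3: holds.
F4: fails — vRu but no t with vRt and uRt.
F5: fails — uRy but no t with uRt and yRt.
Valid on: F1, F3.

F1, F3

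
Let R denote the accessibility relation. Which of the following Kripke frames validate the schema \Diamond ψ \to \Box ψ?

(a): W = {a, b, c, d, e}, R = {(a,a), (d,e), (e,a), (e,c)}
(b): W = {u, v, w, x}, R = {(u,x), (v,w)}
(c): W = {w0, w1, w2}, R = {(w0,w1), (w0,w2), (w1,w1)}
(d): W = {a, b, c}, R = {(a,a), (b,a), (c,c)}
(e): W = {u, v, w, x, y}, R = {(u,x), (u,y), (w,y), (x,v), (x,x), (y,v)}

Frame correspondent (Sahlqvist): \forall x \forall y \forall z (Rxy \wedge Rxz \to y = z) — i.e. partial functionality.
(a): fails — e sees both a and c.
(b): ✓.
(c): fails — w0 sees both w1 and w2.
(d): ✓.
(e): fails — u sees both x and y.
Valid on: (b), (d).

(b), (d)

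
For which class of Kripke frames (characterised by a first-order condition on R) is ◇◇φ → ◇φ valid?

transitivity

Equivalently (dual form): □φ → □□φ.
Suppose □φ→□□φ is valid. Take Rxy, Ryz and set V(φ)={w : Rxw}. Then □φ at x, so □□φ at x, so □φ at y, so φ at z, i.e. Rxz.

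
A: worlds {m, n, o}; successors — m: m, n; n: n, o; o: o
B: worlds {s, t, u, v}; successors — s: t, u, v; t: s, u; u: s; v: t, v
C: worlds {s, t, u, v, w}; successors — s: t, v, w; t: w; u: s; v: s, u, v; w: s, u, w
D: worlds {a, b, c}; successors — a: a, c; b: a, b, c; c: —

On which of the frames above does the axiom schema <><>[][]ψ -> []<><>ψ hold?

The schema corresponds to a generalized confluence (Geach) condition: forall x forall y forall z ((x R^2 y & xRz) -> exists w (y R^2 w & z R^2 w)).
A: ✓.
B: ✓.
C: ✓.
D: fails — aR²a, aRc but no w with aR²w and cR²w.
Valid on: A, B, C.

A, B, C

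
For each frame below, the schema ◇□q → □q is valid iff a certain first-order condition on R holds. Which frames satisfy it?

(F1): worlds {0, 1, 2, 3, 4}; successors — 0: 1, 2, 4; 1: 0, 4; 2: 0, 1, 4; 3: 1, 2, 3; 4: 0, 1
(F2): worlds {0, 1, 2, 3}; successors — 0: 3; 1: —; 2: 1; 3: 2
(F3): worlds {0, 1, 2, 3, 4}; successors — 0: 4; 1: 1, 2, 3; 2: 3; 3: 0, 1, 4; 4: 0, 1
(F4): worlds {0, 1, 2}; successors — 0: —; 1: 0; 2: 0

The schema corresponds to the Euclidean property: ∀x ∀y ∀z (Rxy ∧ Rxz → Ryz).
(F1): fails — R02 and R02 but not R22.
(F2): fails — R03 and R03 but not R33.
(F3): fails — R04 and R04 but not R44.
(F4): fails — R10 and R10 but not R00.
Valid on no frame.

none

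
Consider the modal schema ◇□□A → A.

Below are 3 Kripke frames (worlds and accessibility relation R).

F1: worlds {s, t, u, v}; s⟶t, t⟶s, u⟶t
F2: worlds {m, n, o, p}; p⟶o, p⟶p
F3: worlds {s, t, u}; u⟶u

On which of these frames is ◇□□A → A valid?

F3

The schema corresponds to a generalized confluence (Geach) condition: ∀x ∀y (xRy → ∃w (yR²w ∧ x = w)).
F1: fails — sRt but no w with tR²w and s=w.
F2: fails — pRo but no w with oR²w and p=w.
F3: ✓.
Valid on: F3.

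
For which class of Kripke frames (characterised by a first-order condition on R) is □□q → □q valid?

This schema is the C4 axiom.
It corresponds to density: ∀x ∀y (Rxy → ∃z (Rxz ∧ Rzy)).

Density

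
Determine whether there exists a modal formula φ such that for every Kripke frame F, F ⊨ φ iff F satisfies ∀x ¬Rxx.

Modal frame validity is preserved under surjective bounded morphisms.
The 2-cycle (worlds 0,1 with 0→1→0) is irreflexive, and the map sending every world to a single reflexive point • is a surjective bounded morphism (forth: every edge maps to (•,•); back: every world has a successor). So any modal formula valid on the 2-cycle is also valid on the reflexive point, which is not irreflexive.
So no modal formula (or set of formulas) defines exactly the irreflexive frames.

Not modally definable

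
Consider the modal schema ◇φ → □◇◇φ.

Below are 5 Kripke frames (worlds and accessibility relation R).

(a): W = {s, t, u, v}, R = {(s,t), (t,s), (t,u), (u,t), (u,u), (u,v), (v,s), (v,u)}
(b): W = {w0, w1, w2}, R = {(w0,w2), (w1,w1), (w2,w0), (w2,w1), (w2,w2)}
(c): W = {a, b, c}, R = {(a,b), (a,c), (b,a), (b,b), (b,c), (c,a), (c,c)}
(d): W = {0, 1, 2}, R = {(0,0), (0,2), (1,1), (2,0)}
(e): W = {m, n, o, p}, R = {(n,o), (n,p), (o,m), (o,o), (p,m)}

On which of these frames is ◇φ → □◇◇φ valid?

(a), (c), (d)

Frame correspondent (Sahlqvist): ∀x ∀y ∀z ((xRy ∧ xRz) → ∃w (y = w ∧ zR²w)) — i.e. a generalized confluence (Geach) condition.
(a): ✓.
(b): fails — w2Rw0, w2Rw1 but no w with w0=w and w1R²w.
(c): ✓.
(d): ✓.
(e): fails — nRo, nRp but no w with o=w and pR²w.
Valid on: (a), (c), (d).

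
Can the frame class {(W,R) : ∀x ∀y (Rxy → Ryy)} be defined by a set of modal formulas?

Definable; □(□p → p) defines it

Yes: it is shift-reflexivity, defined by the T□ schema □(□p → p).
Suppose □(□p→p) is valid. Take Rxy and set V(p)={w : Ryw}. Then at y, □p holds; since □(□p→p) at x, □p→p at y, so p at y, i.e. Ryy.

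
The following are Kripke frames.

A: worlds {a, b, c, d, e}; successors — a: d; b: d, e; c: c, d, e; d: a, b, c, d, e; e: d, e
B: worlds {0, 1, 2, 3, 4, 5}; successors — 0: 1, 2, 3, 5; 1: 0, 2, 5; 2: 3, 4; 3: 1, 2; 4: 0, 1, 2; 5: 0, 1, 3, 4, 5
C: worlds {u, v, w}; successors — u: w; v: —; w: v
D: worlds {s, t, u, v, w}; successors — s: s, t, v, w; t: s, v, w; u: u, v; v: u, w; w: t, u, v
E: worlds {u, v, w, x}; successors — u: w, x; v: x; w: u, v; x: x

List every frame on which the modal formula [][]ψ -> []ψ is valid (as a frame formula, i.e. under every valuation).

Frame correspondent (Sahlqvist): forall x forall y (Rxy -> exists z (Rxz & Rzy)) — i.e. density.
A: condition met.
B: fails — R23 but no z with R2z and Rz3.
C: fails — Ruw but no z with Ruz and Rzw.
D: fails — Rwt but no z with Rwz and Rzt.
E: fails — Rwu but no z with Rwz and Rzu.

A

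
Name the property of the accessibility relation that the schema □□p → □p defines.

Density

Suppose □□p→□p is valid. Take Rxy and set V(p)={w : xR²w}. Then □□p at x, so □p at x, so p at y, i.e. ∃z(Rxz∧Rzy).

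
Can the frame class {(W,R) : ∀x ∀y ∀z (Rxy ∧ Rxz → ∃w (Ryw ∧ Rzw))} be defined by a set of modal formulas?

Definable; ◇□p → □◇p defines it

The condition is convergence. A defining modal formula is ◇□p → □◇p.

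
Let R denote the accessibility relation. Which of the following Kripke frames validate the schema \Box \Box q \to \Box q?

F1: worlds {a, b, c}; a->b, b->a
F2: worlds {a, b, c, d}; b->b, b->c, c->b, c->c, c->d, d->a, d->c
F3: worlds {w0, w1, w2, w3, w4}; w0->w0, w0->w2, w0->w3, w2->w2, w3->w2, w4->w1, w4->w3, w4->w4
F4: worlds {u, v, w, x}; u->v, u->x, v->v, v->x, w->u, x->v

Frame correspondent (Sahlqvist): \forall x \forall y (Rxy \to \exists z (Rxz \wedge Rzy)) — i.e. density.
F1: fails — Rab but no z with Raz and Rzb.
F2: fails — Rda but no z with Rdz and Rza.
F3: holds.
F4: fails — Rwu but no z with Rwz and Rzu.

F3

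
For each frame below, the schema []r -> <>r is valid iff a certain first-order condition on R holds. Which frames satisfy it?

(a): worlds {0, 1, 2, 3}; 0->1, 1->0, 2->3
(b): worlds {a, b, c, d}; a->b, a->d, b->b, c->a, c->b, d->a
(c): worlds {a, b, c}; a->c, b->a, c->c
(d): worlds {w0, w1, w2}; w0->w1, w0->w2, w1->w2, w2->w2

The schema corresponds to seriality: forall x exists y Rxy.
(a): fails — world 3 has no successor.
(b): ✓.
(c): ✓.
(d): ✓.
Valid on: (b), (c), (d).

(b), (c), (d)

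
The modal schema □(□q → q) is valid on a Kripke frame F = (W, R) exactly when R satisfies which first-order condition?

Suppose □(□q→q) is valid. Take Rxy and set V(q)={w : Ryw}. Then at y, □q holds; since □(□q→q) at x, □q→q at y, so q at y, i.e. Ryy.
The converse is a direct semantic check.
Frame condition: ∀x ∀y (Rxy → Ryy).

shift-reflexivity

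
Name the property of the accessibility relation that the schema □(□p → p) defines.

Suppose □(□p→p) is valid. Take Rxy and set V(p)={w : Ryw}. Then at y, □p holds; since □(□p→p) at x, □p→p at y, so p at y, i.e. Ryy.
Conversely, any frame satisfying ∀x ∀y (Rxy → Ryy) validates the schema.
Frame condition: ∀x ∀y (Rxy → Ryy).

Shift-reflexivity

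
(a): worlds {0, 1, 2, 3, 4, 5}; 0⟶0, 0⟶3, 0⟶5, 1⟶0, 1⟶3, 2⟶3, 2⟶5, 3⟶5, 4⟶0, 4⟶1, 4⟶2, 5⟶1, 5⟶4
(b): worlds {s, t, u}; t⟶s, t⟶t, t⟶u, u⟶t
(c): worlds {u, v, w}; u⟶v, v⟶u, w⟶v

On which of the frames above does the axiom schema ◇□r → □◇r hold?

(c)

Frame correspondent (Sahlqvist): ∀x ∀y ∀z (Rxy ∧ Rxz → ∃w (Ryw ∧ Rzw)) — i.e. convergence.
(a): fails — R00 and R05 but 0 and 5 have no common successor.
(b): fails — Rtt and Rts but t and s have no common successor.
(c): ✓.
Valid on: (c).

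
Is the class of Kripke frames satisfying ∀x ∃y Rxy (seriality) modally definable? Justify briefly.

Yes, by □r → ◇r

The condition is seriality. A defining modal formula is □r → ◇r.
Suppose □r→◇r is valid. At any x set V(r)=W. Then □r at x, so ◇r at x, so x has a successor.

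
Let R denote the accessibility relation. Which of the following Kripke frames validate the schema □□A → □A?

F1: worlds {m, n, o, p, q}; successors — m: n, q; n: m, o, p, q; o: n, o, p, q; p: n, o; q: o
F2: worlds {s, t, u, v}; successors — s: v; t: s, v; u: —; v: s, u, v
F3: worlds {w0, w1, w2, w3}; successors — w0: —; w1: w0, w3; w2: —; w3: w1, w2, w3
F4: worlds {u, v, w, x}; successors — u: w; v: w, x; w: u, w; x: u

F2

Frame correspondent (Sahlqvist): ∀x ∀y (Rxy → ∃z (Rxz ∧ Rzy)) — i.e. density.
F1: fails — Rnm but no z with Rnz and Rzm.
F2: holds.
F3: fails — Rw1w0 but no z with Rw1z and Rzw0.
F4: fails — Rvx but no z with Rvz and Rzx.
Valid on: F2.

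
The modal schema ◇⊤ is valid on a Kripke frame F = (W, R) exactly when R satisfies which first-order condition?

Seriality

This is a form of the D axiom.
Its frame correspondent is seriality — ∀x ∃y Rxy.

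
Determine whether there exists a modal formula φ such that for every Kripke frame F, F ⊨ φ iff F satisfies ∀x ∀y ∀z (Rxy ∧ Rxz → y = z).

Yes, by ◇p → □p

This is a Sahlqvist condition; the CD axiom ◇p → □p defines it.
Suppose ◇p→□p is valid. Take Rxy, Rxz and set V(p)={y}. Then ◇p at x, so □p at x, so p at z, i.e. z=y.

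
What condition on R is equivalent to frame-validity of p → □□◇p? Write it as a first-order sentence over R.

∀x ∀z (xR²z → ∃w (x = w ∧ zRw))

This is a Sahlqvist (Geach-type) schema ◇^0□^0p → □^2◇^1p.
Minimal-valuation argument: fix x; take any y with xR^0y and any z with xR^2z. Set V(p) to the set of worlds R-reachable from y in exactly 0 steps. Then □^0p holds at y, so the antecedent holds at x; validity forces ◇^1p at z, giving a w with zR^1w and yR^0w.
First-order correspondent: ∀x ∀z (xR²z → ∃w (x = w ∧ zRw)).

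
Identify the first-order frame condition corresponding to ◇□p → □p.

the Euclidean property

Replacing p by ¬p and contraposing gives the equivalent schema ◇p → □◇p.
Suppose ◇p→□◇p is valid. Take Rxy, Rxz and set V(p)={y}. Then ◇p at x, so □◇p at x, so ◇p at z, so some w with Rzw has p; w=y, i.e. Rzy. By symmetry of the argument, Ryz.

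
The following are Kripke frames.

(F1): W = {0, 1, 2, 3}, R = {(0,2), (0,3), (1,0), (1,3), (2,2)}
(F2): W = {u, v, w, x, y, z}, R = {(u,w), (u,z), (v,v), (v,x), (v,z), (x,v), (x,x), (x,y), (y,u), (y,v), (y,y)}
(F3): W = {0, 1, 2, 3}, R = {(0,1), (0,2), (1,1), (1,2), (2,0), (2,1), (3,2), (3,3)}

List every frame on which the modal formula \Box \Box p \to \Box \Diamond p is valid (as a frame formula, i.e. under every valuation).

(F3)

The schema corresponds to a generalized confluence (Geach) condition: \forall x \forall z (xRz \to \exists w (x R^2 w \wedge zRw)).
(F1): fails — 0R3 but no w with 0R²w and 3Rw.
(F2): fails — uRw but no t with uR²t and wRt.
(F3): condition met.
Valid on: (F3).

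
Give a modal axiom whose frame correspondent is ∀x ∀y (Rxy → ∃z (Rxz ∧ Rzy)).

This is density; the standard corresponding axiom is C4: □□p → □p.
Suppose □□p→□p is valid. Take Rxy and set V(p)={w : xR²w}. Then □□p at x, so □p at x, so p at y, i.e. ∃z(Rxz∧Rzy).

□□p → □p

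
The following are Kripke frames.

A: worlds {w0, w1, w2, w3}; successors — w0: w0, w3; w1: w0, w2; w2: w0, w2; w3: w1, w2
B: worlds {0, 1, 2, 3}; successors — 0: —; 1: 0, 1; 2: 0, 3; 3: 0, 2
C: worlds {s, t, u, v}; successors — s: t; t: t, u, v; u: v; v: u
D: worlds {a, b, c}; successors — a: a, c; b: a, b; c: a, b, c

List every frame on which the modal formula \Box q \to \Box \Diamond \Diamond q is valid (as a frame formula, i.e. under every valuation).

A, C, D

Frame correspondent (Sahlqvist): \forall x \forall z (xRz \to \exists w (xRw \wedge z R^2 w)) — i.e. a generalized confluence (Geach) condition.
A: condition met.
B: fails — 1R0 but no w with 1Rw and 0R²w.
C: condition met.
D: condition met.
Valid on: A, C, D.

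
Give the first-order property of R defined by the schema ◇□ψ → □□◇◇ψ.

This is a Sahlqvist (Geach-type) schema ◇^1□^1ψ → □^2◇^2ψ.
Minimal-valuation argument: fix x; take any y with xR^1y and any z with xR^2z. Set V(ψ) to the set of worlds R-reachable from y in exactly 1 step. Then □^1ψ holds at y, so the antecedent holds at x; validity forces ◇^2ψ at z, giving a w with zR^2w and yR^1w.
First-order correspondent: ∀x ∀y ∀z ((xRy ∧ xR²z) → ∃w (yRw ∧ zR²w)).

∀x ∀y ∀z ((xRy ∧ xR²z) → ∃w (yRw ∧ zR²w))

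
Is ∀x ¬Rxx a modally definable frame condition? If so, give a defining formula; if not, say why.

Any modally definable frame class is closed under surjective bounded morphisms.
The 5-cycle (worlds w0,w1,w2,w3,w4 with w0→w1→w2→w3→w4→w0) is irreflexive, and the map sending every world to a single reflexive point • is a surjective bounded morphism (forth: every edge maps to (•,•); back: every world has a successor). So any modal formula valid on the 5-cycle is also valid on the reflexive point, which is not irreflexive.
So the class is not modally definable.

Not modally definable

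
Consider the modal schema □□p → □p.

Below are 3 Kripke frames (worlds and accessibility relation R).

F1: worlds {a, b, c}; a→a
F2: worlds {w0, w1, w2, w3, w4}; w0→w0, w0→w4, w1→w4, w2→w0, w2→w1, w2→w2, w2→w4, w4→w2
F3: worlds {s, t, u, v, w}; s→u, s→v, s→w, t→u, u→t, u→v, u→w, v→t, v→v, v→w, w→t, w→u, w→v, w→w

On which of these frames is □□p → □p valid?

The schema corresponds to density: ∀x ∀y (Rxy → ∃z (Rxz ∧ Rzy)).
F1: satisfies the condition.
F2: fails — Rw1w4 but no z with Rw1z and Rzw4.
F3: fails — Rtu but no z with Rtz and Rzu.

F1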